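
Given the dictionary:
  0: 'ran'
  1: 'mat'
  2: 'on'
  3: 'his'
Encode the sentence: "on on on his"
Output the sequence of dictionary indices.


Look up each word in the dictionary:
  'on' -> 2
  'on' -> 2
  'on' -> 2
  'his' -> 3

Encoded: [2, 2, 2, 3]


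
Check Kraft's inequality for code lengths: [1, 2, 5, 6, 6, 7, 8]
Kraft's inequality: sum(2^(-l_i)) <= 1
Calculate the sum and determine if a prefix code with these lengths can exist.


Sum = 2^(-1) + 2^(-2) + 2^(-5) + 2^(-6) + 2^(-6) + 2^(-7) + 2^(-8)
    = 0.5 + 0.25 + 0.03125 + 0.015625 + 0.015625 + 0.0078125 + 0.00390625
    = 211/256 = 0.82421875
Since 0.82421875 <= 1, Kraft's inequality IS satisfied.
A prefix code with these lengths CAN exist.

Kraft sum = 0.82421875. Satisfied.


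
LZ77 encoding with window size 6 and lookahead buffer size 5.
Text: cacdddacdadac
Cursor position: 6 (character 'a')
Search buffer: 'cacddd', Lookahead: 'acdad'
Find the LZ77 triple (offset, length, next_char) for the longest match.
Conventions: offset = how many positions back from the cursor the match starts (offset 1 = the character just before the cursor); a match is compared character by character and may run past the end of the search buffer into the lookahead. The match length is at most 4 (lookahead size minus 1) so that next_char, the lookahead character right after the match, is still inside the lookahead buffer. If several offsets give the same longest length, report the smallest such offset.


Try each offset into the search buffer:
  offset=1 (pos 5, char 'd'): match length 0
  offset=2 (pos 4, char 'd'): match length 0
  offset=3 (pos 3, char 'd'): match length 0
  offset=4 (pos 2, char 'c'): match length 0
  offset=5 (pos 1, char 'a'): match length 3
  offset=6 (pos 0, char 'c'): match length 0
Longest match has length 3 at offset 5.
next_char = character at position 6 + 3 = 9 -> 'a'

Best match: offset=5, length=3 (matching 'acd' starting at position 1)
LZ77 triple: (5, 3, 'a')


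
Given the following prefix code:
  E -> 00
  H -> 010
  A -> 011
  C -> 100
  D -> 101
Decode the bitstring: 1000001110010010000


Decoding step by step:
Bits 100 -> C
Bits 00 -> E
Bits 011 -> A
Bits 100 -> C
Bits 100 -> C
Bits 100 -> C
Bits 00 -> E


Decoded message: CEACCCE


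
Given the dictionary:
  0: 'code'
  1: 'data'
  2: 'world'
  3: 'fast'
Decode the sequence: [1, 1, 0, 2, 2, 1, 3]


Look up each index in the dictionary:
  1 -> 'data'
  1 -> 'data'
  0 -> 'code'
  2 -> 'world'
  2 -> 'world'
  1 -> 'data'
  3 -> 'fast'

Decoded: "data data code world world data fast"


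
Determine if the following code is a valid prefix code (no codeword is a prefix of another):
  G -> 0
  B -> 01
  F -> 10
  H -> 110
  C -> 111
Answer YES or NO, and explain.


Checking each pair (does one codeword prefix another?):
  G='0' vs B='01': prefix -- VIOLATION

NO -- this is NOT a valid prefix code. G (0) is a prefix of B (01).


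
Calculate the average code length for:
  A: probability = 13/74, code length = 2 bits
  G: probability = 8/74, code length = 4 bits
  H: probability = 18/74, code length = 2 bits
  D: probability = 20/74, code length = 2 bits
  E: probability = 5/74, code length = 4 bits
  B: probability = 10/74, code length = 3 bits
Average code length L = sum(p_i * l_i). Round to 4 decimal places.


Weighted contributions p_i * l_i:
  A: (13/74) * 2 = 26/74
  G: (8/74) * 4 = 32/74
  H: (18/74) * 2 = 36/74
  D: (20/74) * 2 = 40/74
  E: (5/74) * 4 = 20/74
  B: (10/74) * 3 = 30/74
Sum = (26 + 32 + 36 + 40 + 20 + 30)/74 = 184/74

L = 184/74 = 2.4865 bits/symbol


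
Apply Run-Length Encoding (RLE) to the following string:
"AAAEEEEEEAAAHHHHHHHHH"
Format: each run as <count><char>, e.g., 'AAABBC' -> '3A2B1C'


Scanning runs left to right:
  i=0: run of 'A' x 3 -> '3A'
  i=3: run of 'E' x 6 -> '6E'
  i=9: run of 'A' x 3 -> '3A'
  i=12: run of 'H' x 9 -> '9H'

RLE = 3A6E3A9H


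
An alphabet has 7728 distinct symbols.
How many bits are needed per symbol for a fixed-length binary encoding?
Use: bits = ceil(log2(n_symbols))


log2(7728) = 12.9159
Bracket: 2^12 = 4096 < 7728 <= 2^13 = 8192
So ceil(log2(7728)) = 13

bits = ceil(log2(7728)) = ceil(12.9159) = 13 bits


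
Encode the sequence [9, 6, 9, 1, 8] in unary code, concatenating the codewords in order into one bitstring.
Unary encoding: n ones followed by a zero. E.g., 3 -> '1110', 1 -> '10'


Encode each number as n ones followed by a terminating 0:
  9 -> 1111111110 (10 bits)
  6 -> 1111110 (7 bits)
  9 -> 1111111110 (10 bits)
  1 -> 10 (2 bits)
  8 -> 111111110 (9 bits)
Total length = 10 + 7 + 10 + 2 + 9 = 38 bits.

Unary([9, 6, 9, 1, 8]) = 11111111101111110111111111010111111110 (38 bits)


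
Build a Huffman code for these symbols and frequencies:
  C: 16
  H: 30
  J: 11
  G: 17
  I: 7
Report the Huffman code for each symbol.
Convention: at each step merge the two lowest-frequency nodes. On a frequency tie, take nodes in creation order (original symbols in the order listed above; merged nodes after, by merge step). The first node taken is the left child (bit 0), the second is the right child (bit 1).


Huffman tree construction:
Step 1: Merge I(7) + J(11) = 18
Step 2: Merge C(16) + G(17) = 33
Step 3: Merge (I+J)(18) + H(30) = 48
Step 4: Merge (C+G)(33) + ((I+J)+H)(48) = 81
Read each symbol's code off the tree from the root (left child = 0, right child = 1).

Codes:
  C: 00 (length 2)
  H: 11 (length 2)
  J: 101 (length 3)
  G: 01 (length 2)
  I: 100 (length 3)
Average code length: 180/81 = 2.2222 bits/symbol


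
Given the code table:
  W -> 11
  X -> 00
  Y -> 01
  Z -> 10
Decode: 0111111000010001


Decoding:
01 -> Y
11 -> W
11 -> W
10 -> Z
00 -> X
01 -> Y
00 -> X
01 -> Y


Result: YWWZXYXY


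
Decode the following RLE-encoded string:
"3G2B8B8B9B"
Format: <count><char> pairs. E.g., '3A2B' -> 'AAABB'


Expanding each <count><char> pair:
  3G -> 'GGG'
  2B -> 'BB'
  8B -> 'BBBBBBBB'
  8B -> 'BBBBBBBB'
  9B -> 'BBBBBBBBB'

Decoded = GGGBBBBBBBBBBBBBBBBBBBBBBBBBBB


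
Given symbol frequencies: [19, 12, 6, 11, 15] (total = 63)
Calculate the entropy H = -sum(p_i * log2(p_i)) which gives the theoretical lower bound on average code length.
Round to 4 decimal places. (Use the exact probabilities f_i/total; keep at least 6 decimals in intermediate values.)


Per-symbol terms -p_i * log2(p_i) with p_i = f_i/63:
  p = 19/63 = 0.301587: log2(p) = -1.729352, -p*log2(p) = 0.521551
  p = 12/63 = 0.190476: log2(p) = -2.392317, -p*log2(p) = 0.455680
  p = 6/63 = 0.095238: log2(p) = -3.392317, -p*log2(p) = 0.323078
  p = 11/63 = 0.174603: log2(p) = -2.517848, -p*log2(p) = 0.439624
  p = 15/63 = 0.238095: log2(p) = -2.070389, -p*log2(p) = 0.492950
H = 0.521551 + 0.455680 + 0.323078 + 0.439624 + 0.492950 = 2.232883

H = 2.2329 bits/symbol


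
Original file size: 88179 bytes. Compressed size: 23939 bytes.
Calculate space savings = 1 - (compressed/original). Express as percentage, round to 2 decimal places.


ratio = compressed/original = 23939/88179 = 0.271482
savings = 1 - ratio = 1 - 0.271482 = 0.728518
as a percentage: 0.728518 * 100 = 72.85%

Space savings = 1 - 23939/88179 = 72.85%


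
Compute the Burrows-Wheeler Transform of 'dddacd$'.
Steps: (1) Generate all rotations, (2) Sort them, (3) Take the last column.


Rotations (sorted):
  0: $dddacd -> last char: d
  1: acd$ddd -> last char: d
  2: cd$ddda -> last char: a
  3: d$dddac -> last char: c
  4: dacd$dd -> last char: d
  5: ddacd$d -> last char: d
  6: dddacd$ -> last char: $


BWT = ddacdd$


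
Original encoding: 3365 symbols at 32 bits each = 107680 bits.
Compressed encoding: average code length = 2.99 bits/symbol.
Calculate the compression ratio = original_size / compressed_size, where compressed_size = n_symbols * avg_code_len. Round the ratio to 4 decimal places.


original_size = n_symbols * orig_bits = 3365 * 32 = 107680 bits
compressed_size = n_symbols * avg_code_len = 3365 * 2.99 = 10061.35 bits
ratio = original_size / compressed_size = 107680 / 10061.35 = 10.7023

Compression ratio = 10.7023


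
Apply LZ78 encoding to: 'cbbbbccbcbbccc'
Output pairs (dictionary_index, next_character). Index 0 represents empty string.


LZ78 encoding steps:
Dictionary: {0: ''}
Step 1: w='' (idx 0), next='c' -> output (0, 'c'), add 'c' as idx 1
Step 2: w='' (idx 0), next='b' -> output (0, 'b'), add 'b' as idx 2
Step 3: w='b' (idx 2), next='b' -> output (2, 'b'), add 'bb' as idx 3
Step 4: w='b' (idx 2), next='c' -> output (2, 'c'), add 'bc' as idx 4
Step 5: w='c' (idx 1), next='b' -> output (1, 'b'), add 'cb' as idx 5
Step 6: w='cb' (idx 5), next='b' -> output (5, 'b'), add 'cbb' as idx 6
Step 7: w='c' (idx 1), next='c' -> output (1, 'c'), add 'cc' as idx 7
Step 8: w='c' (idx 1), end of input -> output (1, '')


Encoded: [(0, 'c'), (0, 'b'), (2, 'b'), (2, 'c'), (1, 'b'), (5, 'b'), (1, 'c'), (1, '')]


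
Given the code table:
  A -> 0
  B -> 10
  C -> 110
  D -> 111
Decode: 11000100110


Decoding:
110 -> C
0 -> A
0 -> A
10 -> B
0 -> A
110 -> C


Result: CAABAC


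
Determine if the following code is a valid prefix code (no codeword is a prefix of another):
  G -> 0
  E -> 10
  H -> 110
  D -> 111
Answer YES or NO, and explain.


Checking each pair (does one codeword prefix another?):
  G='0' vs E='10': no prefix
  G='0' vs H='110': no prefix
  G='0' vs D='111': no prefix
  E='10' vs G='0': no prefix
  E='10' vs H='110': no prefix
  E='10' vs D='111': no prefix
  H='110' vs G='0': no prefix
  H='110' vs E='10': no prefix
  H='110' vs D='111': no prefix
  D='111' vs G='0': no prefix
  D='111' vs E='10': no prefix
  D='111' vs H='110': no prefix
No violation found over all pairs.

YES -- this is a valid prefix code. No codeword is a prefix of any other codeword.


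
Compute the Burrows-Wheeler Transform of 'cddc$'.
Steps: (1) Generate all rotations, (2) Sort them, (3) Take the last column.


Rotations (sorted):
  0: $cddc -> last char: c
  1: c$cdd -> last char: d
  2: cddc$ -> last char: $
  3: dc$cd -> last char: d
  4: ddc$c -> last char: c


BWT = cd$dc


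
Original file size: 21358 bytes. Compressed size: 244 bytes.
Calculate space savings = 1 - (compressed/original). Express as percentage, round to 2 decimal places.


ratio = compressed/original = 244/21358 = 0.011424
savings = 1 - ratio = 1 - 0.011424 = 0.988576
as a percentage: 0.988576 * 100 = 98.86%

Space savings = 1 - 244/21358 = 98.86%


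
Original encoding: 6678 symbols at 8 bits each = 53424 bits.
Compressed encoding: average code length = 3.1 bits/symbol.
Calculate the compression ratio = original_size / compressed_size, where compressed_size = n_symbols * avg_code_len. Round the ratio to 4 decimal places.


original_size = n_symbols * orig_bits = 6678 * 8 = 53424 bits
compressed_size = n_symbols * avg_code_len = 6678 * 3.1 = 20701.8 bits
ratio = original_size / compressed_size = 53424 / 20701.8 = 2.5806

Compression ratio = 2.5806


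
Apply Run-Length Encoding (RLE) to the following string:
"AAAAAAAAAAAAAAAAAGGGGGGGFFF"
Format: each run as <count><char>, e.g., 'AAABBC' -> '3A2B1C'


Scanning runs left to right:
  i=0: run of 'A' x 17 -> '17A'
  i=17: run of 'G' x 7 -> '7G'
  i=24: run of 'F' x 3 -> '3F'

RLE = 17A7G3F


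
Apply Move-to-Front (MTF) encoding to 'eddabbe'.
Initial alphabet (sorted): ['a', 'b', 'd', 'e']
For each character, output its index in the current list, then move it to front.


MTF encoding:
'e': index 3 in ['a', 'b', 'd', 'e'] -> ['e', 'a', 'b', 'd']
'd': index 3 in ['e', 'a', 'b', 'd'] -> ['d', 'e', 'a', 'b']
'd': index 0 in ['d', 'e', 'a', 'b'] -> ['d', 'e', 'a', 'b']
'a': index 2 in ['d', 'e', 'a', 'b'] -> ['a', 'd', 'e', 'b']
'b': index 3 in ['a', 'd', 'e', 'b'] -> ['b', 'a', 'd', 'e']
'b': index 0 in ['b', 'a', 'd', 'e'] -> ['b', 'a', 'd', 'e']
'e': index 3 in ['b', 'a', 'd', 'e'] -> ['e', 'b', 'a', 'd']


Output: [3, 3, 0, 2, 3, 0, 3]


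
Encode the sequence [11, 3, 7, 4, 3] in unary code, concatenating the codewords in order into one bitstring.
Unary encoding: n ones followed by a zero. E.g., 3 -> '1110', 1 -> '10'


Encode each number as n ones followed by a terminating 0:
  11 -> 111111111110 (12 bits)
  3 -> 1110 (4 bits)
  7 -> 11111110 (8 bits)
  4 -> 11110 (5 bits)
  3 -> 1110 (4 bits)
Total length = 12 + 4 + 8 + 5 + 4 = 33 bits.

Unary([11, 3, 7, 4, 3]) = 111111111110111011111110111101110 (33 bits)


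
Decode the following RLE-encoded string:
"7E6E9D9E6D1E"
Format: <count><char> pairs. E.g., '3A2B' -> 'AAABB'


Expanding each <count><char> pair:
  7E -> 'EEEEEEE'
  6E -> 'EEEEEE'
  9D -> 'DDDDDDDDD'
  9E -> 'EEEEEEEEE'
  6D -> 'DDDDDD'
  1E -> 'E'

Decoded = EEEEEEEEEEEEEDDDDDDDDDEEEEEEEEEDDDDDDE


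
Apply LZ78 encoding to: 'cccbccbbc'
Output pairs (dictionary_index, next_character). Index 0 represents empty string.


LZ78 encoding steps:
Dictionary: {0: ''}
Step 1: w='' (idx 0), next='c' -> output (0, 'c'), add 'c' as idx 1
Step 2: w='c' (idx 1), next='c' -> output (1, 'c'), add 'cc' as idx 2
Step 3: w='' (idx 0), next='b' -> output (0, 'b'), add 'b' as idx 3
Step 4: w='cc' (idx 2), next='b' -> output (2, 'b'), add 'ccb' as idx 4
Step 5: w='b' (idx 3), next='c' -> output (3, 'c'), add 'bc' as idx 5


Encoded: [(0, 'c'), (1, 'c'), (0, 'b'), (2, 'b'), (3, 'c')]


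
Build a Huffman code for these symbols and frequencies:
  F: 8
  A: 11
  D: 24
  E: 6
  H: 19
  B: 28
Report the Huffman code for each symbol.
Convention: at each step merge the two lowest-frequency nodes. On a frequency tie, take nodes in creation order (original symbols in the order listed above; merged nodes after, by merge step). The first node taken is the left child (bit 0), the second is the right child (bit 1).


Huffman tree construction:
Step 1: Merge E(6) + F(8) = 14
Step 2: Merge A(11) + (E+F)(14) = 25
Step 3: Merge H(19) + D(24) = 43
Step 4: Merge (A+(E+F))(25) + B(28) = 53
Step 5: Merge (H+D)(43) + ((A+(E+F))+B)(53) = 96
Read each symbol's code off the tree from the root (left child = 0, right child = 1).

Codes:
  F: 1011 (length 4)
  A: 100 (length 3)
  D: 01 (length 2)
  E: 1010 (length 4)
  H: 00 (length 2)
  B: 11 (length 2)
Average code length: 231/96 = 2.4063 bits/symbol


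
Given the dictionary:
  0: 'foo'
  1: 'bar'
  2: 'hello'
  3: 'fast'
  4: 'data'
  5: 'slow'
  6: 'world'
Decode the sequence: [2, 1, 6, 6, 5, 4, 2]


Look up each index in the dictionary:
  2 -> 'hello'
  1 -> 'bar'
  6 -> 'world'
  6 -> 'world'
  5 -> 'slow'
  4 -> 'data'
  2 -> 'hello'

Decoded: "hello bar world world slow data hello"


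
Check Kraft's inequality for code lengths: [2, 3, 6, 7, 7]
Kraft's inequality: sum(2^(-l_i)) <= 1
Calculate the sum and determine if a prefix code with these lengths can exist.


Sum = 2^(-2) + 2^(-3) + 2^(-6) + 2^(-7) + 2^(-7)
    = 0.25 + 0.125 + 0.015625 + 0.0078125 + 0.0078125
    = 52/128 = 0.40625
Since 0.40625 <= 1, Kraft's inequality IS satisfied.
A prefix code with these lengths CAN exist.

Kraft sum = 0.40625. Satisfied.


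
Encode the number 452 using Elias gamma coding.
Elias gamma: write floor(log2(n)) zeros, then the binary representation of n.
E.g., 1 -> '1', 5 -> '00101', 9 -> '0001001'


num_bits = floor(log2(452)) + 1 = 9
leading_zeros = num_bits - 1 = 8
binary(452) = 111000100

Elias gamma(452) = '00000000' + '111000100' = 00000000111000100 (17 bits)


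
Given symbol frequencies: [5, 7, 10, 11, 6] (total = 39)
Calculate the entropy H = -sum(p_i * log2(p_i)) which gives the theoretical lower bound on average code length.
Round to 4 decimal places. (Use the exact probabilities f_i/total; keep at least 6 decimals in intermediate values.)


Per-symbol terms -p_i * log2(p_i) with p_i = f_i/39:
  p = 5/39 = 0.128205: log2(p) = -2.963474, -p*log2(p) = 0.379933
  p = 7/39 = 0.179487: log2(p) = -2.478047, -p*log2(p) = 0.444778
  p = 10/39 = 0.256410: log2(p) = -1.963474, -p*log2(p) = 0.503455
  p = 11/39 = 0.282051: log2(p) = -1.825971, -p*log2(p) = 0.515017
  p = 6/39 = 0.153846: log2(p) = -2.700440, -p*log2(p) = 0.415452
H = 0.379933 + 0.444778 + 0.503455 + 0.515017 + 0.415452 = 2.258635

H = 2.2586 bits/symbol


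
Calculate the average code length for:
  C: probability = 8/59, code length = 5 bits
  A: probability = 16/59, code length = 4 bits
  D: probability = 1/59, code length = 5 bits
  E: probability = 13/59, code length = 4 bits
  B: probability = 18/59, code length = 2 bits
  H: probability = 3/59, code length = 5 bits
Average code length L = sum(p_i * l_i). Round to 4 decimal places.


Weighted contributions p_i * l_i:
  C: (8/59) * 5 = 40/59
  A: (16/59) * 4 = 64/59
  D: (1/59) * 5 = 5/59
  E: (13/59) * 4 = 52/59
  B: (18/59) * 2 = 36/59
  H: (3/59) * 5 = 15/59
Sum = (40 + 64 + 5 + 52 + 36 + 15)/59 = 212/59

L = 212/59 = 3.5932 bits/symbol


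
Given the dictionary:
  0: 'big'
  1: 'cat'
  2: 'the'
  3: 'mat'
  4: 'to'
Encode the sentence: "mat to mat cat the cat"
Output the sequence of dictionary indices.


Look up each word in the dictionary:
  'mat' -> 3
  'to' -> 4
  'mat' -> 3
  'cat' -> 1
  'the' -> 2
  'cat' -> 1

Encoded: [3, 4, 3, 1, 2, 1]


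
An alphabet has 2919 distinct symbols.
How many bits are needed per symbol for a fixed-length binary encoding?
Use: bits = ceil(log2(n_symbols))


log2(2919) = 11.5113
Bracket: 2^11 = 2048 < 2919 <= 2^12 = 4096
So ceil(log2(2919)) = 12

bits = ceil(log2(2919)) = ceil(11.5113) = 12 bits


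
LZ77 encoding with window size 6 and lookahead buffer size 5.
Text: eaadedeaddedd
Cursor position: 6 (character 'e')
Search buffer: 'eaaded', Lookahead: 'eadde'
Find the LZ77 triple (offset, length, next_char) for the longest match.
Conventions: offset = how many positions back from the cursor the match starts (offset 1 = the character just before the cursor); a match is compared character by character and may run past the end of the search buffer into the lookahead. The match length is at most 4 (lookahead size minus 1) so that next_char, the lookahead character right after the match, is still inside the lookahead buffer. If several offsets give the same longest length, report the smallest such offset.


Try each offset into the search buffer:
  offset=1 (pos 5, char 'd'): match length 0
  offset=2 (pos 4, char 'e'): match length 1
  offset=3 (pos 3, char 'd'): match length 0
  offset=4 (pos 2, char 'a'): match length 0
  offset=5 (pos 1, char 'a'): match length 0
  offset=6 (pos 0, char 'e'): match length 2
Longest match has length 2 at offset 6.
next_char = character at position 6 + 2 = 8 -> 'd'

Best match: offset=6, length=2 (matching 'ea' starting at position 0)
LZ77 triple: (6, 2, 'd')


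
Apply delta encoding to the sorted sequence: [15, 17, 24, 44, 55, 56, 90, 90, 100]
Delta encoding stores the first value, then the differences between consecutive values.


First value: 15
Deltas:
  17 - 15 = 2
  24 - 17 = 7
  44 - 24 = 20
  55 - 44 = 11
  56 - 55 = 1
  90 - 56 = 34
  90 - 90 = 0
  100 - 90 = 10


Delta encoded: [15, 2, 7, 20, 11, 1, 34, 0, 10]


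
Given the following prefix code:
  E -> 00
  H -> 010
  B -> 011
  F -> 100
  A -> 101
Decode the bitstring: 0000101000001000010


Decoding step by step:
Bits 00 -> E
Bits 00 -> E
Bits 101 -> A
Bits 00 -> E
Bits 00 -> E
Bits 010 -> H
Bits 00 -> E
Bits 010 -> H


Decoded message: EEAEEHEH


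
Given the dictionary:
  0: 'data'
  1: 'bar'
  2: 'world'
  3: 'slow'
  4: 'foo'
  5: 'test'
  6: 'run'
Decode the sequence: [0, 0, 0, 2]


Look up each index in the dictionary:
  0 -> 'data'
  0 -> 'data'
  0 -> 'data'
  2 -> 'world'

Decoded: "data data data world"


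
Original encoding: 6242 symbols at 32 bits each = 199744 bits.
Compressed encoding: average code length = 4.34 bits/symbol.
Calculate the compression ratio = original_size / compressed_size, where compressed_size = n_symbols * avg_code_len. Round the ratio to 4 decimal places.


original_size = n_symbols * orig_bits = 6242 * 32 = 199744 bits
compressed_size = n_symbols * avg_code_len = 6242 * 4.34 = 27090.28 bits
ratio = original_size / compressed_size = 199744 / 27090.28 = 7.3733

Compression ratio = 7.3733


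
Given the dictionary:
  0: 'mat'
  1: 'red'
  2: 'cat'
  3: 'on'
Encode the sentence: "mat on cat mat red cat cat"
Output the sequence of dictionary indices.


Look up each word in the dictionary:
  'mat' -> 0
  'on' -> 3
  'cat' -> 2
  'mat' -> 0
  'red' -> 1
  'cat' -> 2
  'cat' -> 2

Encoded: [0, 3, 2, 0, 1, 2, 2]


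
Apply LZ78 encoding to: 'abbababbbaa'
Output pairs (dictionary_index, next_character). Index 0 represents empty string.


LZ78 encoding steps:
Dictionary: {0: ''}
Step 1: w='' (idx 0), next='a' -> output (0, 'a'), add 'a' as idx 1
Step 2: w='' (idx 0), next='b' -> output (0, 'b'), add 'b' as idx 2
Step 3: w='b' (idx 2), next='a' -> output (2, 'a'), add 'ba' as idx 3
Step 4: w='ba' (idx 3), next='b' -> output (3, 'b'), add 'bab' as idx 4
Step 5: w='b' (idx 2), next='b' -> output (2, 'b'), add 'bb' as idx 5
Step 6: w='a' (idx 1), next='a' -> output (1, 'a'), add 'aa' as idx 6


Encoded: [(0, 'a'), (0, 'b'), (2, 'a'), (3, 'b'), (2, 'b'), (1, 'a')]


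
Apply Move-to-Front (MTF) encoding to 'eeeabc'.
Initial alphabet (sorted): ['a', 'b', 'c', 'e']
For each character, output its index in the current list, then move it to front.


MTF encoding:
'e': index 3 in ['a', 'b', 'c', 'e'] -> ['e', 'a', 'b', 'c']
'e': index 0 in ['e', 'a', 'b', 'c'] -> ['e', 'a', 'b', 'c']
'e': index 0 in ['e', 'a', 'b', 'c'] -> ['e', 'a', 'b', 'c']
'a': index 1 in ['e', 'a', 'b', 'c'] -> ['a', 'e', 'b', 'c']
'b': index 2 in ['a', 'e', 'b', 'c'] -> ['b', 'a', 'e', 'c']
'c': index 3 in ['b', 'a', 'e', 'c'] -> ['c', 'b', 'a', 'e']


Output: [3, 0, 0, 1, 2, 3]


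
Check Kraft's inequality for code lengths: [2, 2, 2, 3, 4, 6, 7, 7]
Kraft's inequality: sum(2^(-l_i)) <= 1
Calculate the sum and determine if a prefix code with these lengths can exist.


Sum = 2^(-2) + 2^(-2) + 2^(-2) + 2^(-3) + 2^(-4) + 2^(-6) + 2^(-7) + 2^(-7)
    = 0.25 + 0.25 + 0.25 + 0.125 + 0.0625 + 0.015625 + 0.0078125 + 0.0078125
    = 124/128 = 0.96875
Since 0.96875 <= 1, Kraft's inequality IS satisfied.
A prefix code with these lengths CAN exist.

Kraft sum = 0.96875. Satisfied.


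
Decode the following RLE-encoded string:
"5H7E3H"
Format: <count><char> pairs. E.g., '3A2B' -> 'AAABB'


Expanding each <count><char> pair:
  5H -> 'HHHHH'
  7E -> 'EEEEEEE'
  3H -> 'HHH'

Decoded = HHHHHEEEEEEEHHH


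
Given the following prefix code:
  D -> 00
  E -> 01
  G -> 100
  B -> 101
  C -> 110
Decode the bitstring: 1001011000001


Decoding step by step:
Bits 100 -> G
Bits 101 -> B
Bits 100 -> G
Bits 00 -> D
Bits 01 -> E


Decoded message: GBGDE


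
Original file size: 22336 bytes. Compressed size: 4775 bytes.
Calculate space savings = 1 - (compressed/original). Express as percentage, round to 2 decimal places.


ratio = compressed/original = 4775/22336 = 0.21378
savings = 1 - ratio = 1 - 0.21378 = 0.78622
as a percentage: 0.78622 * 100 = 78.62%

Space savings = 1 - 4775/22336 = 78.62%


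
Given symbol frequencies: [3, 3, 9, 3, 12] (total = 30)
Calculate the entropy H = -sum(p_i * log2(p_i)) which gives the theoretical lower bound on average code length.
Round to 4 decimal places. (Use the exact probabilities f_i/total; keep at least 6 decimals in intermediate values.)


Per-symbol terms -p_i * log2(p_i) with p_i = f_i/30:
  p = 3/30 = 0.100000: log2(p) = -3.321928, -p*log2(p) = 0.332193
  p = 3/30 = 0.100000: log2(p) = -3.321928, -p*log2(p) = 0.332193
  p = 9/30 = 0.300000: log2(p) = -1.736966, -p*log2(p) = 0.521090
  p = 3/30 = 0.100000: log2(p) = -3.321928, -p*log2(p) = 0.332193
  p = 12/30 = 0.400000: log2(p) = -1.321928, -p*log2(p) = 0.528771
H = 0.332193 + 0.332193 + 0.521090 + 0.332193 + 0.528771 = 2.046440

H = 2.0464 bits/symbol


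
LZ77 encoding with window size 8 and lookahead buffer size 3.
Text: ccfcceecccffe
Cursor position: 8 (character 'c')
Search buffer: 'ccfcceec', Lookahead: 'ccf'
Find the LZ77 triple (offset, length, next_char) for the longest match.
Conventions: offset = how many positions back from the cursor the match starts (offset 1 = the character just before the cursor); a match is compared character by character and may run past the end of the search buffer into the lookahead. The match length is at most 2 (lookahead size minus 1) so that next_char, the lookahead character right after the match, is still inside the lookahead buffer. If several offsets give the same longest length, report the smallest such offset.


Try each offset into the search buffer:
  offset=1 (pos 7, char 'c'): match length 2
  offset=2 (pos 6, char 'e'): match length 0
  offset=3 (pos 5, char 'e'): match length 0
  offset=4 (pos 4, char 'c'): match length 1
  offset=5 (pos 3, char 'c'): match length 2
  offset=6 (pos 2, char 'f'): match length 0
  offset=7 (pos 1, char 'c'): match length 1
  offset=8 (pos 0, char 'c'): match length 2
Longest match has length 2, found at offsets 1, 5, 8; take the smallest, offset 1.
next_char = character at position 8 + 2 = 10 -> 'f'

Best match: offset=1, length=2 (matching 'cc' starting at position 7)
LZ77 triple: (1, 2, 'f')


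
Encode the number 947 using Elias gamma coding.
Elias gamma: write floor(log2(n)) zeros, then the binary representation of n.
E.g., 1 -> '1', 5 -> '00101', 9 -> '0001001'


num_bits = floor(log2(947)) + 1 = 10
leading_zeros = num_bits - 1 = 9
binary(947) = 1110110011

Elias gamma(947) = '000000000' + '1110110011' = 0000000001110110011 (19 bits)


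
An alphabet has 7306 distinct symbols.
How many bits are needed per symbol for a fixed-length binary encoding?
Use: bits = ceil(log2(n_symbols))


log2(7306) = 12.8349
Bracket: 2^12 = 4096 < 7306 <= 2^13 = 8192
So ceil(log2(7306)) = 13

bits = ceil(log2(7306)) = ceil(12.8349) = 13 bits


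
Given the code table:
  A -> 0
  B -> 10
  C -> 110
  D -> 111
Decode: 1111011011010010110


Decoding:
111 -> D
10 -> B
110 -> C
110 -> C
10 -> B
0 -> A
10 -> B
110 -> C


Result: DBCCBABC


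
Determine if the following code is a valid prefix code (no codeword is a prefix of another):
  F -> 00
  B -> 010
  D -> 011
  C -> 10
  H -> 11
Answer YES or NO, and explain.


Checking each pair (does one codeword prefix another?):
  F='00' vs B='010': no prefix
  F='00' vs D='011': no prefix
  F='00' vs C='10': no prefix
  F='00' vs H='11': no prefix
  B='010' vs F='00': no prefix
  B='010' vs D='011': no prefix
  B='010' vs C='10': no prefix
  B='010' vs H='11': no prefix
  D='011' vs F='00': no prefix
  D='011' vs B='010': no prefix
  D='011' vs C='10': no prefix
  D='011' vs H='11': no prefix
  C='10' vs F='00': no prefix
  C='10' vs B='010': no prefix
  C='10' vs D='011': no prefix
  C='10' vs H='11': no prefix
  H='11' vs F='00': no prefix
  H='11' vs B='010': no prefix
  H='11' vs D='011': no prefix
  H='11' vs C='10': no prefix
No violation found over all pairs.

YES -- this is a valid prefix code. No codeword is a prefix of any other codeword.


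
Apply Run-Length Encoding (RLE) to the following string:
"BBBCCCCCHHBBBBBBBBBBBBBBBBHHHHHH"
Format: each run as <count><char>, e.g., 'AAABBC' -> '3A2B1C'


Scanning runs left to right:
  i=0: run of 'B' x 3 -> '3B'
  i=3: run of 'C' x 5 -> '5C'
  i=8: run of 'H' x 2 -> '2H'
  i=10: run of 'B' x 16 -> '16B'
  i=26: run of 'H' x 6 -> '6H'

RLE = 3B5C2H16B6H


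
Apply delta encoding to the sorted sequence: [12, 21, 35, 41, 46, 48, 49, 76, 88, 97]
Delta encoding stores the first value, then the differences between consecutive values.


First value: 12
Deltas:
  21 - 12 = 9
  35 - 21 = 14
  41 - 35 = 6
  46 - 41 = 5
  48 - 46 = 2
  49 - 48 = 1
  76 - 49 = 27
  88 - 76 = 12
  97 - 88 = 9


Delta encoded: [12, 9, 14, 6, 5, 2, 1, 27, 12, 9]


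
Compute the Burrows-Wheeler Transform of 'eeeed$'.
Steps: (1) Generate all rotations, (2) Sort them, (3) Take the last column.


Rotations (sorted):
  0: $eeeed -> last char: d
  1: d$eeee -> last char: e
  2: ed$eee -> last char: e
  3: eed$ee -> last char: e
  4: eeed$e -> last char: e
  5: eeeed$ -> last char: $


BWT = deeee$


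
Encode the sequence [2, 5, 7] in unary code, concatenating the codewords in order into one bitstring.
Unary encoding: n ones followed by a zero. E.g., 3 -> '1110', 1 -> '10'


Encode each number as n ones followed by a terminating 0:
  2 -> 110 (3 bits)
  5 -> 111110 (6 bits)
  7 -> 11111110 (8 bits)
Total length = 3 + 6 + 8 = 17 bits.

Unary([2, 5, 7]) = 11011111011111110 (17 bits)


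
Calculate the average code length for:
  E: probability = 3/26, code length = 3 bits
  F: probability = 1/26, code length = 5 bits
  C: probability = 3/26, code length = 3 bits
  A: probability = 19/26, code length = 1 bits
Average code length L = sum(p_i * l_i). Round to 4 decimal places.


Weighted contributions p_i * l_i:
  E: (3/26) * 3 = 9/26
  F: (1/26) * 5 = 5/26
  C: (3/26) * 3 = 9/26
  A: (19/26) * 1 = 19/26
Sum = (9 + 5 + 9 + 19)/26 = 42/26

L = 42/26 = 1.6154 bits/symbol


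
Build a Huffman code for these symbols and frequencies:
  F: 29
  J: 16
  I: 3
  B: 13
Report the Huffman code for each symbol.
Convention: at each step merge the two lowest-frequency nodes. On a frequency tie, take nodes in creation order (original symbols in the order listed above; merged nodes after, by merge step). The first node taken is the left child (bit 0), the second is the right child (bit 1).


Huffman tree construction:
Step 1: Merge I(3) + B(13) = 16
Step 2: Merge J(16) + (I+B)(16) = 32
Step 3: Merge F(29) + (J+(I+B))(32) = 61
Read each symbol's code off the tree from the root (left child = 0, right child = 1).

Codes:
  F: 0 (length 1)
  J: 10 (length 2)
  I: 110 (length 3)
  B: 111 (length 3)
Average code length: 109/61 = 1.7869 bits/symbol


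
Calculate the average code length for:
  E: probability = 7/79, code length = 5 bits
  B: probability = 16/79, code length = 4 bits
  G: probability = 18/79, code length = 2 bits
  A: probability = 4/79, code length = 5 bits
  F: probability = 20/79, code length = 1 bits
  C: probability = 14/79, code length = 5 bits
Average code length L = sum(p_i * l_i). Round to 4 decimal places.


Weighted contributions p_i * l_i:
  E: (7/79) * 5 = 35/79
  B: (16/79) * 4 = 64/79
  G: (18/79) * 2 = 36/79
  A: (4/79) * 5 = 20/79
  F: (20/79) * 1 = 20/79
  C: (14/79) * 5 = 70/79
Sum = (35 + 64 + 36 + 20 + 20 + 70)/79 = 245/79

L = 245/79 = 3.1013 bits/symbol


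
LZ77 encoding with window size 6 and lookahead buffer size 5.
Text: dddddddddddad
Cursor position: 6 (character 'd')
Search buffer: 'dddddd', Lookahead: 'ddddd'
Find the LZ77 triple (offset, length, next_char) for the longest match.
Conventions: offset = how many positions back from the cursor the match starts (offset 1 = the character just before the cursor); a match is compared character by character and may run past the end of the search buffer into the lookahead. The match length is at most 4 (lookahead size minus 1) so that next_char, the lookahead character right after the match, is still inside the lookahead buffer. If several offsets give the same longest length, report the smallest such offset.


Try each offset into the search buffer:
  offset=1 (pos 5, char 'd'): match length 4
  offset=2 (pos 4, char 'd'): match length 4
  offset=3 (pos 3, char 'd'): match length 4
  offset=4 (pos 2, char 'd'): match length 4
  offset=5 (pos 1, char 'd'): match length 4
  offset=6 (pos 0, char 'd'): match length 4
Longest match has length 4, found at offsets 1, 2, 3, 4, 5, 6; take the smallest, offset 1.
next_char = character at position 6 + 4 = 10 -> 'd'

Best match: offset=1, length=4 (matching 'dddd' starting at position 5)
LZ77 triple: (1, 4, 'd')


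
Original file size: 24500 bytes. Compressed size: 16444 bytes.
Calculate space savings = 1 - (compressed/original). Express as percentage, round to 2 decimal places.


ratio = compressed/original = 16444/24500 = 0.671184
savings = 1 - ratio = 1 - 0.671184 = 0.328816
as a percentage: 0.328816 * 100 = 32.88%

Space savings = 1 - 16444/24500 = 32.88%


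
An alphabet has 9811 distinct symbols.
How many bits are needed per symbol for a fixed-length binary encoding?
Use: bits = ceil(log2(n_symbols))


log2(9811) = 13.2602
Bracket: 2^13 = 8192 < 9811 <= 2^14 = 16384
So ceil(log2(9811)) = 14

bits = ceil(log2(9811)) = ceil(13.2602) = 14 bits


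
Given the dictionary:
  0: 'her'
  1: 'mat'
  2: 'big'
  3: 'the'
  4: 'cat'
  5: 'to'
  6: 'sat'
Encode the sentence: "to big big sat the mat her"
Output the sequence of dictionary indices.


Look up each word in the dictionary:
  'to' -> 5
  'big' -> 2
  'big' -> 2
  'sat' -> 6
  'the' -> 3
  'mat' -> 1
  'her' -> 0

Encoded: [5, 2, 2, 6, 3, 1, 0]


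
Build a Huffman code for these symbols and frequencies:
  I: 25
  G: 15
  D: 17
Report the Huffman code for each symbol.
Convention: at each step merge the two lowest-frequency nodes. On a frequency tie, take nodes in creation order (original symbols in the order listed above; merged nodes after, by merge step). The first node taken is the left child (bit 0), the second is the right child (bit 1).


Huffman tree construction:
Step 1: Merge G(15) + D(17) = 32
Step 2: Merge I(25) + (G+D)(32) = 57
Read each symbol's code off the tree from the root (left child = 0, right child = 1).

Codes:
  I: 0 (length 1)
  G: 10 (length 2)
  D: 11 (length 2)
Average code length: 89/57 = 1.5614 bits/symbol


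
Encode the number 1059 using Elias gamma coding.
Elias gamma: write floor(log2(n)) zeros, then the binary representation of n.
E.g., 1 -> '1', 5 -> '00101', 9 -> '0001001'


num_bits = floor(log2(1059)) + 1 = 11
leading_zeros = num_bits - 1 = 10
binary(1059) = 10000100011

Elias gamma(1059) = '0000000000' + '10000100011' = 000000000010000100011 (21 bits)


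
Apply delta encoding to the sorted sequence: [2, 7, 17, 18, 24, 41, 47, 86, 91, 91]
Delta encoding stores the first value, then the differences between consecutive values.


First value: 2
Deltas:
  7 - 2 = 5
  17 - 7 = 10
  18 - 17 = 1
  24 - 18 = 6
  41 - 24 = 17
  47 - 41 = 6
  86 - 47 = 39
  91 - 86 = 5
  91 - 91 = 0


Delta encoded: [2, 5, 10, 1, 6, 17, 6, 39, 5, 0]


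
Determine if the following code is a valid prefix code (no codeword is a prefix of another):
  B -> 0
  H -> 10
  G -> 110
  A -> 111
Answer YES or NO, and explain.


Checking each pair (does one codeword prefix another?):
  B='0' vs H='10': no prefix
  B='0' vs G='110': no prefix
  B='0' vs A='111': no prefix
  H='10' vs B='0': no prefix
  H='10' vs G='110': no prefix
  H='10' vs A='111': no prefix
  G='110' vs B='0': no prefix
  G='110' vs H='10': no prefix
  G='110' vs A='111': no prefix
  A='111' vs B='0': no prefix
  A='111' vs H='10': no prefix
  A='111' vs G='110': no prefix
No violation found over all pairs.

YES -- this is a valid prefix code. No codeword is a prefix of any other codeword.


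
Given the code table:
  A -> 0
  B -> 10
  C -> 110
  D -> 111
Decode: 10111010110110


Decoding:
10 -> B
111 -> D
0 -> A
10 -> B
110 -> C
110 -> C


Result: BDABCC


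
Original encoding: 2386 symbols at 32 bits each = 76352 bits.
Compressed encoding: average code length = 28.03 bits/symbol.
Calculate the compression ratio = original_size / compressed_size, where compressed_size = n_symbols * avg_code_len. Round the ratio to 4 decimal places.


original_size = n_symbols * orig_bits = 2386 * 32 = 76352 bits
compressed_size = n_symbols * avg_code_len = 2386 * 28.03 = 66879.58 bits
ratio = original_size / compressed_size = 76352 / 66879.58 = 1.1416

Compression ratio = 1.1416


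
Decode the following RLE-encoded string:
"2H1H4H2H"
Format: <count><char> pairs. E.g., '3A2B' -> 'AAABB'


Expanding each <count><char> pair:
  2H -> 'HH'
  1H -> 'H'
  4H -> 'HHHH'
  2H -> 'HH'

Decoded = HHHHHHHHH


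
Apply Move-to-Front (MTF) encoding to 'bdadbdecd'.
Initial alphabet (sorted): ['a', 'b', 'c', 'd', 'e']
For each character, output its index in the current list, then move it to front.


MTF encoding:
'b': index 1 in ['a', 'b', 'c', 'd', 'e'] -> ['b', 'a', 'c', 'd', 'e']
'd': index 3 in ['b', 'a', 'c', 'd', 'e'] -> ['d', 'b', 'a', 'c', 'e']
'a': index 2 in ['d', 'b', 'a', 'c', 'e'] -> ['a', 'd', 'b', 'c', 'e']
'd': index 1 in ['a', 'd', 'b', 'c', 'e'] -> ['d', 'a', 'b', 'c', 'e']
'b': index 2 in ['d', 'a', 'b', 'c', 'e'] -> ['b', 'd', 'a', 'c', 'e']
'd': index 1 in ['b', 'd', 'a', 'c', 'e'] -> ['d', 'b', 'a', 'c', 'e']
'e': index 4 in ['d', 'b', 'a', 'c', 'e'] -> ['e', 'd', 'b', 'a', 'c']
'c': index 4 in ['e', 'd', 'b', 'a', 'c'] -> ['c', 'e', 'd', 'b', 'a']
'd': index 2 in ['c', 'e', 'd', 'b', 'a'] -> ['d', 'c', 'e', 'b', 'a']


Output: [1, 3, 2, 1, 2, 1, 4, 4, 2]


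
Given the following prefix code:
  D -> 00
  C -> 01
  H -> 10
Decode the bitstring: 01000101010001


Decoding step by step:
Bits 01 -> C
Bits 00 -> D
Bits 01 -> C
Bits 01 -> C
Bits 01 -> C
Bits 00 -> D
Bits 01 -> C


Decoded message: CDCCCDC


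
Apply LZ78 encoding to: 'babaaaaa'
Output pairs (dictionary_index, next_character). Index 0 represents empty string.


LZ78 encoding steps:
Dictionary: {0: ''}
Step 1: w='' (idx 0), next='b' -> output (0, 'b'), add 'b' as idx 1
Step 2: w='' (idx 0), next='a' -> output (0, 'a'), add 'a' as idx 2
Step 3: w='b' (idx 1), next='a' -> output (1, 'a'), add 'ba' as idx 3
Step 4: w='a' (idx 2), next='a' -> output (2, 'a'), add 'aa' as idx 4
Step 5: w='aa' (idx 4), end of input -> output (4, '')


Encoded: [(0, 'b'), (0, 'a'), (1, 'a'), (2, 'a'), (4, '')]


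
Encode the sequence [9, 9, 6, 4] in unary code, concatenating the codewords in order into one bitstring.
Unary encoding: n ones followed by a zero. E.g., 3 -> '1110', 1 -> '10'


Encode each number as n ones followed by a terminating 0:
  9 -> 1111111110 (10 bits)
  9 -> 1111111110 (10 bits)
  6 -> 1111110 (7 bits)
  4 -> 11110 (5 bits)
Total length = 10 + 10 + 7 + 5 = 32 bits.

Unary([9, 9, 6, 4]) = 11111111101111111110111111011110 (32 bits)


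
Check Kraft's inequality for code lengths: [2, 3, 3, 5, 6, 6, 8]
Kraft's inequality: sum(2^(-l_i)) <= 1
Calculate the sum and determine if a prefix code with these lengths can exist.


Sum = 2^(-2) + 2^(-3) + 2^(-3) + 2^(-5) + 2^(-6) + 2^(-6) + 2^(-8)
    = 0.25 + 0.125 + 0.125 + 0.03125 + 0.015625 + 0.015625 + 0.00390625
    = 145/256 = 0.56640625
Since 0.56640625 <= 1, Kraft's inequality IS satisfied.
A prefix code with these lengths CAN exist.

Kraft sum = 0.56640625. Satisfied.


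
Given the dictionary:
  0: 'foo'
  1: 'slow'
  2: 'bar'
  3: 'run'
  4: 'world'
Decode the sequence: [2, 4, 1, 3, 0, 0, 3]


Look up each index in the dictionary:
  2 -> 'bar'
  4 -> 'world'
  1 -> 'slow'
  3 -> 'run'
  0 -> 'foo'
  0 -> 'foo'
  3 -> 'run'

Decoded: "bar world slow run foo foo run"


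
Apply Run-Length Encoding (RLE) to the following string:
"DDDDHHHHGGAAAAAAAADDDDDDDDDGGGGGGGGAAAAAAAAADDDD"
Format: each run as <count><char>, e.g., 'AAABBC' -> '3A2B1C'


Scanning runs left to right:
  i=0: run of 'D' x 4 -> '4D'
  i=4: run of 'H' x 4 -> '4H'
  i=8: run of 'G' x 2 -> '2G'
  i=10: run of 'A' x 8 -> '8A'
  i=18: run of 'D' x 9 -> '9D'
  i=27: run of 'G' x 8 -> '8G'
  i=35: run of 'A' x 9 -> '9A'
  i=44: run of 'D' x 4 -> '4D'

RLE = 4D4H2G8A9D8G9A4D


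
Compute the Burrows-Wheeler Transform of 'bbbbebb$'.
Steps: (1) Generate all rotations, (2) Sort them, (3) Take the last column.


Rotations (sorted):
  0: $bbbbebb -> last char: b
  1: b$bbbbeb -> last char: b
  2: bb$bbbbe -> last char: e
  3: bbbbebb$ -> last char: $
  4: bbbebb$b -> last char: b
  5: bbebb$bb -> last char: b
  6: bebb$bbb -> last char: b
  7: ebb$bbbb -> last char: b


BWT = bbe$bbbb


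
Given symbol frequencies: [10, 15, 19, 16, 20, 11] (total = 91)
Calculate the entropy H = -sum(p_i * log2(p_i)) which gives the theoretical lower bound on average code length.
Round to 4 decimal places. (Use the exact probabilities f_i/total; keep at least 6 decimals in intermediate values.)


Per-symbol terms -p_i * log2(p_i) with p_i = f_i/91:
  p = 10/91 = 0.109890: log2(p) = -3.185867, -p*log2(p) = 0.350095
  p = 15/91 = 0.164835: log2(p) = -2.600904, -p*log2(p) = 0.428720
  p = 19/91 = 0.208791: log2(p) = -2.259867, -p*log2(p) = 0.471840
  p = 16/91 = 0.175824: log2(p) = -2.507795, -p*log2(p) = 0.440931
  p = 20/91 = 0.219780: log2(p) = -2.185867, -p*log2(p) = 0.480410
  p = 11/91 = 0.120879: log2(p) = -3.048363, -p*log2(p) = 0.368483
H = 0.350095 + 0.428720 + 0.471840 + 0.440931 + 0.480410 + 0.368483 = 2.540479

H = 2.5405 bits/symbol
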